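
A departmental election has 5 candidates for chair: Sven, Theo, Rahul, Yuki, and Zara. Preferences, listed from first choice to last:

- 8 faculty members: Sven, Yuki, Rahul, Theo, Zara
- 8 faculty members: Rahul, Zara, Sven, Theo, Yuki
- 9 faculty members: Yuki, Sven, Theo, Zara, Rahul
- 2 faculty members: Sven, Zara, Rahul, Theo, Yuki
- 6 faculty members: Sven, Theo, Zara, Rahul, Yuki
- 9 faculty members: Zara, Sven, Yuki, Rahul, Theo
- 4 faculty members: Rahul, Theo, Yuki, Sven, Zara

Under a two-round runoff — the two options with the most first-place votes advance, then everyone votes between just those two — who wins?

Sven

Round 1 first-place votes: Sven 16, Theo 0, Rahul 12, Yuki 9, Zara 9.
Sven and Rahul advance.
Runoff: Sven is preferred to Rahul by 34 voters; Rahul by 12.
Sven wins the runoff.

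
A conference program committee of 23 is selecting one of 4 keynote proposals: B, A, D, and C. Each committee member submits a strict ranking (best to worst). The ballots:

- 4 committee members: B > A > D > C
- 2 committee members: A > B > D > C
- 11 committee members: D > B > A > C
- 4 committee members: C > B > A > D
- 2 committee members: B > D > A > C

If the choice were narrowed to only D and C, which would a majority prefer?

Voters preferring D to C: 19; preferring C to D: 4.
D wins the head-to-head.

D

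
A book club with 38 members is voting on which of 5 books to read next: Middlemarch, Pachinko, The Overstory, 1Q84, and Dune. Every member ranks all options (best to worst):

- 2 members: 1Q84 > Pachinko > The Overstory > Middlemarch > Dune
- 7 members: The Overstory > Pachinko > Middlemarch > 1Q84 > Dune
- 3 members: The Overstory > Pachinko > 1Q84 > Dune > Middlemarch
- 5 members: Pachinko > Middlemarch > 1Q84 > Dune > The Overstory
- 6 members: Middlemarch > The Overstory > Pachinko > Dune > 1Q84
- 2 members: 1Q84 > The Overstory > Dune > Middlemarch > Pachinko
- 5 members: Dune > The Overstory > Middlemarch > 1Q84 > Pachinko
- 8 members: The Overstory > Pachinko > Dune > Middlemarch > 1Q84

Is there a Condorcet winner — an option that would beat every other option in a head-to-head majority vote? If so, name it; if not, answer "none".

The Overstory vs Middlemarch: 27–11 for The Overstory.
The Overstory vs Pachinko: 31–7 for The Overstory.
The Overstory vs 1Q84: 29–9 for The Overstory.
The Overstory vs Dune: 28–10 for The Overstory.
The Overstory beats every other option head-to-head.

The Overstory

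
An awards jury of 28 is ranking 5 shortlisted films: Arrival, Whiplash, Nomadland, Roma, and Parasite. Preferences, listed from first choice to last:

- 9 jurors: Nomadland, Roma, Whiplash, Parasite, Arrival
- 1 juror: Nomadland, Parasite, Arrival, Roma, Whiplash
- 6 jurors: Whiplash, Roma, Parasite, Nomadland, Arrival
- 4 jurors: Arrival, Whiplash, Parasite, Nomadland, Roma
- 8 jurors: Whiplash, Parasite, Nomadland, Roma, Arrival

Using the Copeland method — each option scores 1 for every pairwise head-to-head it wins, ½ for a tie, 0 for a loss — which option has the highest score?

Arrival: loses to Whiplash, Nomadland, Roma, and Parasite → score 0.
Whiplash: beats Arrival, Nomadland, Roma, and Parasite → score 4.
Nomadland: beats Arrival and Roma; loses to Whiplash and Parasite → score 2.
Roma: beats Arrival and Parasite; loses to Whiplash and Nomadland → score 2.
Parasite: beats Arrival and Nomadland; loses to Whiplash and Roma → score 2.
Whiplash has the best pairwise record.

Whiplash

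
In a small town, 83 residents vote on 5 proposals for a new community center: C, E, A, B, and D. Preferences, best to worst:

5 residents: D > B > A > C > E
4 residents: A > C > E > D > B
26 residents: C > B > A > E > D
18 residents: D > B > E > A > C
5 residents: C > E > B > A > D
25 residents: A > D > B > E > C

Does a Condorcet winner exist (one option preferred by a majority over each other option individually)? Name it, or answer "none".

none

Checking pairwise contests:
E beats C 43–40.
A beats E 60–23.
B beats A 54–29.
D beats B 52–31.
A beats D 60–23.
Every option loses at least one head-to-head, so there is no Condorcet winner.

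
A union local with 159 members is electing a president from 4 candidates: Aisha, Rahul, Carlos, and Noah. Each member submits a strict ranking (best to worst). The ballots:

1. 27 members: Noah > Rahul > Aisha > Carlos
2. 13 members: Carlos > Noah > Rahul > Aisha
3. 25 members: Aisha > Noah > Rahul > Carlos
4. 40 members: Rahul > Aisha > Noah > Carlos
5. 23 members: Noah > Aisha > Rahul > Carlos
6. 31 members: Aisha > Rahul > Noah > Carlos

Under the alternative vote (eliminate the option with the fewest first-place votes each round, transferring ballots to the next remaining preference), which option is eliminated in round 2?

Rahul

Round 1: Aisha 56, Rahul 40, Carlos 13, Noah 50. Eliminate Carlos.
Round 2: Aisha 56, Rahul 40, Noah 63. Eliminate Rahul.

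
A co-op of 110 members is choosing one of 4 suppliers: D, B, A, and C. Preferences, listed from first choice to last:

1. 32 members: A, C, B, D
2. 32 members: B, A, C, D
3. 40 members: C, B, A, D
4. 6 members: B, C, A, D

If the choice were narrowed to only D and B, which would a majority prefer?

B

Voters preferring D to B: 0; preferring B to D: 110.
B wins the head-to-head.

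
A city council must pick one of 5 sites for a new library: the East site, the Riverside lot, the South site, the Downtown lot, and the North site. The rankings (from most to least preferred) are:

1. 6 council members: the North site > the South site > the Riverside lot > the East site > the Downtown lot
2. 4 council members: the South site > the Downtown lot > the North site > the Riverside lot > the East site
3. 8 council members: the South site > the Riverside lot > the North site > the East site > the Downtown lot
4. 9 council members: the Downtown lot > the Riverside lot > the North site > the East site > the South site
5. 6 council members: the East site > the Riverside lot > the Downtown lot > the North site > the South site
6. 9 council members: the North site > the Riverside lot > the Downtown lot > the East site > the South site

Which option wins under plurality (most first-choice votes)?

the North site

First-place votes: the East site 6, the Riverside lot 0, the South site 12, the Downtown lot 9, the North site 15.
the North site has the most first-place votes.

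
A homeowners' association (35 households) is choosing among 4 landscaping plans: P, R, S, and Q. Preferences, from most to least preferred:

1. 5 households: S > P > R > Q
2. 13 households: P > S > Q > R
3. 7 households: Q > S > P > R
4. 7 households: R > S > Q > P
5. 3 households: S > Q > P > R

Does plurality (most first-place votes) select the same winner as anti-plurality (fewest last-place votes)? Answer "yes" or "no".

no

Plurality — first-place votes: P 13, R 7, S 8, Q 7. Winner: P.
Anti-plurality — last-place votes: P 7, R 23, S 0, Q 5. Winner: S.
The two methods disagree.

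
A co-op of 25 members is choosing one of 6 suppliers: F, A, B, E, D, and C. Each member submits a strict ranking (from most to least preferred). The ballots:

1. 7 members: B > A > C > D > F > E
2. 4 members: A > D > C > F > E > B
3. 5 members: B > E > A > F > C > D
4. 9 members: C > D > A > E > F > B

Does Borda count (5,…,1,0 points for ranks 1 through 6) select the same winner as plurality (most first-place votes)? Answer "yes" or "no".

Borda — scores: F 34, A 90, B 60, E 42, D 66, C 83. Winner: A.
Plurality — first-place votes: F 0, A 4, B 12, E 0, D 0, C 9. Winner: B.
The two methods disagree.

no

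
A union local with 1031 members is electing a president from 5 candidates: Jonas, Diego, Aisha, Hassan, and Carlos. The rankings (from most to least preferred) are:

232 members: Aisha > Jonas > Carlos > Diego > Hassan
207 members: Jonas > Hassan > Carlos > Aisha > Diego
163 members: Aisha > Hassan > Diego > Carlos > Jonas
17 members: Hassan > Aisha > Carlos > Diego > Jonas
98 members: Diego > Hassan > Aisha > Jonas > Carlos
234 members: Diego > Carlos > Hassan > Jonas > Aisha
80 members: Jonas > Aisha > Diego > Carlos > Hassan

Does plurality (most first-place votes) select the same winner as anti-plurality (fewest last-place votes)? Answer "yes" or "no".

Plurality — first-place votes: Jonas 287, Diego 332, Aisha 395, Hassan 17, Carlos 0. Winner: Aisha.
Anti-plurality — last-place votes: Jonas 180, Diego 207, Aisha 234, Hassan 312, Carlos 98. Winner: Carlos.
The two methods disagree.

no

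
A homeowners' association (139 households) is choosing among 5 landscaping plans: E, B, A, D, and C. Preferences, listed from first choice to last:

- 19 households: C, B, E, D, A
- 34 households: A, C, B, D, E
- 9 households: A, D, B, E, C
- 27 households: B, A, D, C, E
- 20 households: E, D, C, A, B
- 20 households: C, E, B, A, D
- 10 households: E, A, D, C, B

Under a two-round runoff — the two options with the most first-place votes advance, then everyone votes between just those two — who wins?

Round 1 first-place votes: E 30, B 27, A 43, D 0, C 39.
A and C advance.
Runoff: A is preferred to C by 80 voters; C by 59.
A wins the runoff.

A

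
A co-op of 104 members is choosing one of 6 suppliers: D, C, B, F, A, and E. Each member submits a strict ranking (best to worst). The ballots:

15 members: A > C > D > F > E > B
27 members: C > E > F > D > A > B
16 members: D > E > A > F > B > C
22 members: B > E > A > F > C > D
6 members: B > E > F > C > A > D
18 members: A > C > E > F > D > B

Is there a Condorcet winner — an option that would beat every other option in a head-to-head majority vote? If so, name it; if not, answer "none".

Checking pairwise contests:
C beats D 88–16.
A beats C 71–33.
D beats B 76–28.
C beats F 60–44.
E beats A 71–33.
C beats E 60–44.
Every option loses at least one head-to-head, so there is no Condorcet winner.

none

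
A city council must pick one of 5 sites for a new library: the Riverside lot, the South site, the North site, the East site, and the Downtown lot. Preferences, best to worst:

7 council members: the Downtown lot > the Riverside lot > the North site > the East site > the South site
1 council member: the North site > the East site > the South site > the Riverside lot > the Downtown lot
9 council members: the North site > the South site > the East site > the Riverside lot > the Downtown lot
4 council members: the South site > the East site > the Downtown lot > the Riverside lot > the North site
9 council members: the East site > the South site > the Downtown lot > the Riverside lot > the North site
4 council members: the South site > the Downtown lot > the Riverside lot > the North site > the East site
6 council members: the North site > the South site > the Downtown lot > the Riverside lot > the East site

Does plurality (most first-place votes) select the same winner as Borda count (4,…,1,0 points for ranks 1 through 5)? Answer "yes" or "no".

no

Plurality — first-place votes: the Riverside lot 0, the South site 8, the North site 16, the East site 9, the Downtown lot 7. Winner: the North site.
Borda — scores: the Riverside lot 58, the South site 106, the North site 82, the East site 76, the Downtown lot 78. Winner: the South site.
The two methods disagree.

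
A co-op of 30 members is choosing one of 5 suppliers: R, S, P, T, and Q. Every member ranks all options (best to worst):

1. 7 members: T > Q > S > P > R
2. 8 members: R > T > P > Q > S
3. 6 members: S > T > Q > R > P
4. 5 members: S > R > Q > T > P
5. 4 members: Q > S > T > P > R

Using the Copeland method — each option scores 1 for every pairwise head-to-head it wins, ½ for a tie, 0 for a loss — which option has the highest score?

R: beats P; loses to S, T, and Q → score 1.
S: beats R and P; ties T; loses to Q → score 2.5.
P: loses to R, S, T, and Q → score 0.
T: beats R, P, and Q; ties S → score 3.5.
Q: beats R, S, and P; loses to T → score 3.
T has the best pairwise record.

T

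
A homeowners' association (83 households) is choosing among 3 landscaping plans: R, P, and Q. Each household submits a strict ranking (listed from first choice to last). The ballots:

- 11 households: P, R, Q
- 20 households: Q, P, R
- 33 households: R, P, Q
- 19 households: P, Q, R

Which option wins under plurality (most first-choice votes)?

First-place votes: R 33, P 30, Q 20.
R has the most first-place votes.

R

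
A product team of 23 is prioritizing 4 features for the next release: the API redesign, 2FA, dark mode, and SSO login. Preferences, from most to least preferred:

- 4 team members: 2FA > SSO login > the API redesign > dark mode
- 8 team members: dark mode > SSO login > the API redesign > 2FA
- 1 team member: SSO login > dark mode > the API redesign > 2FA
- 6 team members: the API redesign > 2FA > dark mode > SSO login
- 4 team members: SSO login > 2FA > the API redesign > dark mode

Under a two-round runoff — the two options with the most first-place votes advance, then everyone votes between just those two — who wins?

the API redesign

Round 1 first-place votes: the API redesign 6, 2FA 4, dark mode 8, SSO login 5.
dark mode and the API redesign advance.
Runoff: dark mode is preferred to the API redesign by 9 voters; the API redesign by 14.
the API redesign wins the runoff.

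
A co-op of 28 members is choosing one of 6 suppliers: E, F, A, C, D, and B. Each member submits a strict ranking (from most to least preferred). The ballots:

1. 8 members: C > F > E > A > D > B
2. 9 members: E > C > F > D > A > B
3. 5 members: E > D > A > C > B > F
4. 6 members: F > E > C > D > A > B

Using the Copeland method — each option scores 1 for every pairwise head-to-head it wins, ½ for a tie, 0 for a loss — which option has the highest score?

E: beats A, C, D, and B; ties F → score 4.5.
F: beats A, D, and B; ties E; loses to C → score 3.5.
A: beats B; loses to E, F, C, and D → score 1.
C: beats F, A, D, and B; loses to E → score 4.
D: beats A and B; loses to E, F, and C → score 2.
B: loses to E, F, A, C, and D → score 0.
E has the best pairwise record.

E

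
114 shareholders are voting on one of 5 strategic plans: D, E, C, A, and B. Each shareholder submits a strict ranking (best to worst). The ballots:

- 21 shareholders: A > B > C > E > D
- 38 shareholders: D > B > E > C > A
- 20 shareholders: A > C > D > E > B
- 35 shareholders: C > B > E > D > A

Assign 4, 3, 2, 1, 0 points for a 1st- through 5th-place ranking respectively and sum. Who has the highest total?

D: 21·0 + 38·4 + 20·2 + 35·1 = 227
E: 21·1 + 38·2 + 20·1 + 35·2 = 187
C: 21·2 + 38·1 + 20·3 + 35·4 = 280
A: 21·4 + 38·0 + 20·4 + 35·0 = 164
B: 21·3 + 38·3 + 20·0 + 35·3 = 282
B has the highest Borda score (282).

B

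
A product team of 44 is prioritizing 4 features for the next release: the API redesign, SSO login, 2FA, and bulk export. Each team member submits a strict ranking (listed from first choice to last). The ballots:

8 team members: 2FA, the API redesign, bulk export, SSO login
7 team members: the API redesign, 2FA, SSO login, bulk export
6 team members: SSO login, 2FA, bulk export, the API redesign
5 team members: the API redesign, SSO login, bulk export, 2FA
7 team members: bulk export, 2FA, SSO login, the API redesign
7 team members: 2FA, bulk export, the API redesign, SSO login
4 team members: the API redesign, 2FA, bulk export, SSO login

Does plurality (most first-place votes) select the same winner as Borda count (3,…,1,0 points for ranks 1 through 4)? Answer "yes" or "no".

no

Plurality — first-place votes: the API redesign 16, SSO login 6, 2FA 15, bulk export 7. Winner: the API redesign.
Borda — scores: the API redesign 71, SSO login 42, 2FA 93, bulk export 58. Winner: 2FA.
The two methods disagree.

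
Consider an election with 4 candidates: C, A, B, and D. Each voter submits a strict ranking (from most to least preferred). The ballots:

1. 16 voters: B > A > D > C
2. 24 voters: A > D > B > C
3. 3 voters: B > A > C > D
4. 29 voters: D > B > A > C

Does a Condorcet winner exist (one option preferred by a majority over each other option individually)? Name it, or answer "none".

Checking pairwise contests:
A beats C 72–0.
B beats A 48–24.
D beats B 53–19.
A beats D 43–29.
Every option loses at least one head-to-head, so there is no Condorcet winner.

none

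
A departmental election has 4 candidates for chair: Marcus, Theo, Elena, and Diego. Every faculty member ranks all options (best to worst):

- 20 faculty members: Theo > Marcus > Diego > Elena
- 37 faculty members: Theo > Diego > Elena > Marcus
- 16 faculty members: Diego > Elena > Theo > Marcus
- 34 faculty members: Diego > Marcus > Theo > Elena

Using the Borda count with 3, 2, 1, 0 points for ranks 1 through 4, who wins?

Diego

Marcus: 20·2 + 37·0 + 16·0 + 34·2 = 108
Theo: 20·3 + 37·3 + 16·1 + 34·1 = 221
Elena: 20·0 + 37·1 + 16·2 + 34·0 = 69
Diego: 20·1 + 37·2 + 16·3 + 34·3 = 244
Diego has the highest Borda score (244).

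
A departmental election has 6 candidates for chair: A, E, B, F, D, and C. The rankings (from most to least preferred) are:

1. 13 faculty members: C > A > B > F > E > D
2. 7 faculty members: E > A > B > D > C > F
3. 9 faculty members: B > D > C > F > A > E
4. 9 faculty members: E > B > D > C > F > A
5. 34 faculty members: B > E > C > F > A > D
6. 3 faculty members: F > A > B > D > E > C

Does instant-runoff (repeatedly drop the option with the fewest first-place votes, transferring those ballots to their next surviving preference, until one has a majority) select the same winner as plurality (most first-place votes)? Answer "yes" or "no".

yes

Instant-runoff — R1 A 0, E 16, B 43, F 3, D 0, C 13 (B winner). Winner: B.
Plurality — first-place votes: A 0, E 16, B 43, F 3, D 0, C 13. Winner: B.
The two methods agree.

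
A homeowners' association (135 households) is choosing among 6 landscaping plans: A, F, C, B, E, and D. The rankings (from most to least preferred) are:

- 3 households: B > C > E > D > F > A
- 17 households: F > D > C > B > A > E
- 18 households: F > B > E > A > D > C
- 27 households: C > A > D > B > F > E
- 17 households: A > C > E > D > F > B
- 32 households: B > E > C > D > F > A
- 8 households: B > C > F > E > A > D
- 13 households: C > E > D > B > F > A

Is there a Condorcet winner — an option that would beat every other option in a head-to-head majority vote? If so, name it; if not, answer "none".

C

C vs A: 100–35 for C.
C vs F: 100–35 for C.
C vs B: 74–61 for C.
C vs E: 85–50 for C.
C vs D: 100–35 for C.
C beats every other option head-to-head.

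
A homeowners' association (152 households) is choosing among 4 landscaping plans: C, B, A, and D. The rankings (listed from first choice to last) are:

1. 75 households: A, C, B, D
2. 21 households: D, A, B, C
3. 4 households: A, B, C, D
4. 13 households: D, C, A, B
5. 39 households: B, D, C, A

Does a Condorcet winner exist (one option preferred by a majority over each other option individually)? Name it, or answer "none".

A

A vs C: 100–52 for A.
A vs B: 113–39 for A.
A vs D: 79–73 for A.
A beats every other option head-to-head.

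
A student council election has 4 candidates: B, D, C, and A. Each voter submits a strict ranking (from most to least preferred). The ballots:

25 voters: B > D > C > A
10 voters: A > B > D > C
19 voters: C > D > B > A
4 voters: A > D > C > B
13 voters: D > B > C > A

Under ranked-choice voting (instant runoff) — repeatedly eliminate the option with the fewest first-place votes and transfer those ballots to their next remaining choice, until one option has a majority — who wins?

Round 1: B 25, D 13, C 19, A 14. Eliminate D.
Round 2: B 38, C 19, A 14. B has a majority.

B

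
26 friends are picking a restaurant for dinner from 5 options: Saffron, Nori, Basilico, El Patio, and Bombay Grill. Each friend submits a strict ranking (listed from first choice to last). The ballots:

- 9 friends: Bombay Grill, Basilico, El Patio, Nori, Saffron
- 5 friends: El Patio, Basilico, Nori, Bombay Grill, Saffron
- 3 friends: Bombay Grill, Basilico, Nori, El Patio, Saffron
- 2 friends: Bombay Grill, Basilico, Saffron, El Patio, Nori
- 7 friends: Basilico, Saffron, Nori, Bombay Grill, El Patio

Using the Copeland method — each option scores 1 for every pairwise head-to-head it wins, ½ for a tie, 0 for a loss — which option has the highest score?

Bombay Grill

Saffron: loses to Nori, Basilico, El Patio, and Bombay Grill → score 0.
Nori: beats Saffron; loses to Basilico, El Patio, and Bombay Grill → score 1.
Basilico: beats Saffron, Nori, and El Patio; loses to Bombay Grill → score 3.
El Patio: beats Saffron and Nori; loses to Basilico and Bombay Grill → score 2.
Bombay Grill: beats Saffron, Nori, Basilico, and El Patio → score 4.
Bombay Grill has the best pairwise record.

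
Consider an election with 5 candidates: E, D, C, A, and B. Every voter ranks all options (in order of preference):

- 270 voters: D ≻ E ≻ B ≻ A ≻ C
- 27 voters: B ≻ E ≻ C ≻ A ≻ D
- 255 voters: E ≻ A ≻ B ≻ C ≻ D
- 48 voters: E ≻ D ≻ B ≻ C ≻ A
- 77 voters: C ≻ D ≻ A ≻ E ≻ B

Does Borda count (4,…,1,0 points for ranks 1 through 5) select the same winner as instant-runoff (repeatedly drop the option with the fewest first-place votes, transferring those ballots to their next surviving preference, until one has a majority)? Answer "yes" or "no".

Borda — scores: E 2180, D 1455, C 665, A 1216, B 1254. Winner: E.
Instant-runoff — R1 E 303, D 270, C 77, A 0, B 27 (A out); R2 E 303, D 270, C 77, B 27 (B out); R3 E 330, D 270, C 77 (C out); R4 E 330, D 347 (D winner). Winner: D.
The two methods disagree.

no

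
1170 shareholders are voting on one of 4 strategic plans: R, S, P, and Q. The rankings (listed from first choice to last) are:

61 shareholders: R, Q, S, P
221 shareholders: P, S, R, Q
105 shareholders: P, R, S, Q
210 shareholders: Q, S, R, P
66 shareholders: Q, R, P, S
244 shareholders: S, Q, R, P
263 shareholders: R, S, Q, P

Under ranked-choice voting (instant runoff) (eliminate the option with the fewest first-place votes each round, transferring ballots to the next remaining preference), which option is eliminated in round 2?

Round 1: R 324, S 244, P 326, Q 276. Eliminate S.
Round 2: R 324, P 326, Q 520. Eliminate R.

R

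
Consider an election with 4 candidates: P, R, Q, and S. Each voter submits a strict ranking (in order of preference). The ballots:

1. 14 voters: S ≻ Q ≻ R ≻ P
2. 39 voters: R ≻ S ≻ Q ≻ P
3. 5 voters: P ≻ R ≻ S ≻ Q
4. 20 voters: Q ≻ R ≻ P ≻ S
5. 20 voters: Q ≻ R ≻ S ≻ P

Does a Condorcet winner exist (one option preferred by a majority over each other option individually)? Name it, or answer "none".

Checking pairwise contests:
R beats P 93–5.
Q beats R 54–44.
S beats Q 58–40.
R beats S 84–14.
Every option loses at least one head-to-head, so there is no Condorcet winner.

none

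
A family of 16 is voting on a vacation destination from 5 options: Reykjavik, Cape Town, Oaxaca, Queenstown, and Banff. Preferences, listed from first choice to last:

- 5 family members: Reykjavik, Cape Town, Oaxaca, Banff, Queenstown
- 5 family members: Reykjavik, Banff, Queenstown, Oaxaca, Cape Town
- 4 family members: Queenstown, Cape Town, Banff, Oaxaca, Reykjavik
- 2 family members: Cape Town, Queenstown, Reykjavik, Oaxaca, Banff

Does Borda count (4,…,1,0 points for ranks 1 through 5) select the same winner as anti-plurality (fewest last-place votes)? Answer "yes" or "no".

Borda — scores: Reykjavik 44, Cape Town 35, Oaxaca 21, Queenstown 32, Banff 28. Winner: Reykjavik.
Anti-plurality — last-place votes: Reykjavik 4, Cape Town 5, Oaxaca 0, Queenstown 5, Banff 2. Winner: Oaxaca.
The two methods disagree.

no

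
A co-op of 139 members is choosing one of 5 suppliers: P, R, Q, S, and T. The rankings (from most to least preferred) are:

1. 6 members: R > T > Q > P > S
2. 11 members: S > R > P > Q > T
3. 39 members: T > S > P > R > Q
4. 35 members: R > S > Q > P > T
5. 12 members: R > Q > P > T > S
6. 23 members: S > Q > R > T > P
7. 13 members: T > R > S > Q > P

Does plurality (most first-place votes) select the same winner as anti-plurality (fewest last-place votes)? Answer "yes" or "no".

yes

Plurality — first-place votes: P 0, R 53, Q 0, S 34, T 52. Winner: R.
Anti-plurality — last-place votes: P 36, R 0, Q 39, S 18, T 46. Winner: R.
The two methods agree.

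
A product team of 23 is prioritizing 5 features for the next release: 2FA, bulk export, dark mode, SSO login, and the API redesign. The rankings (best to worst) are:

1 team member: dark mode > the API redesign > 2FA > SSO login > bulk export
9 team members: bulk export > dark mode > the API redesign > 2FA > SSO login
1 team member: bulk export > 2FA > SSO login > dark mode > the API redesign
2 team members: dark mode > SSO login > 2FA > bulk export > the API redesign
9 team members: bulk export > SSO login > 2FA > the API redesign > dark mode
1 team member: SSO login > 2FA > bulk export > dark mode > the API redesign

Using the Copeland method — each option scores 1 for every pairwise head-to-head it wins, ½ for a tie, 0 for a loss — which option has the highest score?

bulk export

2FA: beats the API redesign; loses to bulk export, dark mode, and SSO login → score 1.
bulk export: beats 2FA, dark mode, SSO login, and the API redesign → score 4.
dark mode: beats 2FA, SSO login, and the API redesign; loses to bulk export → score 3.
SSO login: beats 2FA and the API redesign; loses to bulk export and dark mode → score 2.
the API redesign: loses to 2FA, bulk export, dark mode, and SSO login → score 0.
bulk export has the best pairwise record.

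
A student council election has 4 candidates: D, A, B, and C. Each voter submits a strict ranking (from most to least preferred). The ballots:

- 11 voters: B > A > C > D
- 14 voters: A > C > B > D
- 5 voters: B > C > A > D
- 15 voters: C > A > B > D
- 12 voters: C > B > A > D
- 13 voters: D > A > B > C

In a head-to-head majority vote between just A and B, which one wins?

Voters preferring A to B: 42; preferring B to A: 28.
A wins the head-to-head.

A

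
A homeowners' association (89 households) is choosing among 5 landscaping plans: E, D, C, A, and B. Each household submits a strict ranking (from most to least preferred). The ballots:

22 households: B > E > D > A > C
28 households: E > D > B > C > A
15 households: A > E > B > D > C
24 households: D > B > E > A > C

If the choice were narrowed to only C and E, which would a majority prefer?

E

Voters preferring C to E: 0; preferring E to C: 89.
E wins the head-to-head.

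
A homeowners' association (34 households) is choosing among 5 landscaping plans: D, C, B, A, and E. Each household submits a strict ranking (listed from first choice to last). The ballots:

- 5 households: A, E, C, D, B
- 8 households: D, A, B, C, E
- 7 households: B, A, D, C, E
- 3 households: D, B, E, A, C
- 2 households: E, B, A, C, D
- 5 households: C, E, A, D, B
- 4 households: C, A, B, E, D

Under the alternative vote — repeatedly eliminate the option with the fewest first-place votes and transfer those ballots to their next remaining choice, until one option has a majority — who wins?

D

Round 1: D 11, C 9, B 7, A 5, E 2. Eliminate E.
Round 2: D 11, C 9, B 9, A 5. Eliminate A.
Round 3: D 11, C 14, B 9. Eliminate B.
Round 4: D 18, C 16. D has a majority.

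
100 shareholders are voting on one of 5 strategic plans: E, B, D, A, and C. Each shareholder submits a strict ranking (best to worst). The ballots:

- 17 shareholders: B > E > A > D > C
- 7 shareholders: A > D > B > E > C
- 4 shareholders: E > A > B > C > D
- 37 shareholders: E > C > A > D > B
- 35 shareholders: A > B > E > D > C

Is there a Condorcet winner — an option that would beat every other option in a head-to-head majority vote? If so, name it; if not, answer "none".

Checking pairwise contests:
B beats E 59–41.
A beats B 83–17.
E beats D 93–7.
E beats A 58–42.
E beats C 100–0.
Every option loses at least one head-to-head, so there is no Condorcet winner.

none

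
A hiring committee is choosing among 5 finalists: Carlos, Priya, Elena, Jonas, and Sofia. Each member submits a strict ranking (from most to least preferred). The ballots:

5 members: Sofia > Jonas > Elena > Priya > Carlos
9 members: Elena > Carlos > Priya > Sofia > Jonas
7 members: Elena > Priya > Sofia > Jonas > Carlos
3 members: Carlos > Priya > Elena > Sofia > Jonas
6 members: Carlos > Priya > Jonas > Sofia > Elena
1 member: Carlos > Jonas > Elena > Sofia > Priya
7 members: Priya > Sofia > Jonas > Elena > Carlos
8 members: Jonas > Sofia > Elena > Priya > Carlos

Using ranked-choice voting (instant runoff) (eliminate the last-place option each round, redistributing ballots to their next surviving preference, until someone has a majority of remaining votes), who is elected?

Jonas

Round 1: Carlos 10, Priya 7, Elena 16, Jonas 8, Sofia 5. Eliminate Sofia.
Round 2: Carlos 10, Priya 7, Elena 16, Jonas 13. Eliminate Priya.
Round 3: Carlos 10, Elena 16, Jonas 20. Eliminate Carlos.
Round 4: Elena 19, Jonas 27. Jonas has a majority.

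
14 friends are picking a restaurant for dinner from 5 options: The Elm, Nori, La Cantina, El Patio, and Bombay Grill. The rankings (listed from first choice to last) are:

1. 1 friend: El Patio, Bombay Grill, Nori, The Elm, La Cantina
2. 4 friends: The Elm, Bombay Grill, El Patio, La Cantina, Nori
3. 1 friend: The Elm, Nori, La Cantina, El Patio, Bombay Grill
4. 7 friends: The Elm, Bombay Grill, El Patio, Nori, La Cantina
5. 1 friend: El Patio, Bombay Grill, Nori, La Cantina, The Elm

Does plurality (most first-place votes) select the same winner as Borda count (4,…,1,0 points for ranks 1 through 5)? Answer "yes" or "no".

Plurality — first-place votes: The Elm 12, Nori 0, La Cantina 0, El Patio 2, Bombay Grill 0. Winner: The Elm.
Borda — scores: The Elm 49, Nori 14, La Cantina 7, El Patio 31, Bombay Grill 39. Winner: The Elm.
The two methods agree.

yes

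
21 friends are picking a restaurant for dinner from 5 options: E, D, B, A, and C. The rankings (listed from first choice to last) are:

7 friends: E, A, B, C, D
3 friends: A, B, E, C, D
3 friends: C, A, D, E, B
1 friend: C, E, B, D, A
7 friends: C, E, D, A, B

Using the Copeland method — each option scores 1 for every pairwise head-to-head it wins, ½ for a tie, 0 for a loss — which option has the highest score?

E: beats D, B, and A; loses to C → score 3.
D: loses to E, B, A, and C → score 0.
B: beats D; loses to E, A, and C → score 1.
A: beats D and B; loses to E and C → score 2.
C: beats E, D, B, and A → score 4.
C has the best pairwise record.

C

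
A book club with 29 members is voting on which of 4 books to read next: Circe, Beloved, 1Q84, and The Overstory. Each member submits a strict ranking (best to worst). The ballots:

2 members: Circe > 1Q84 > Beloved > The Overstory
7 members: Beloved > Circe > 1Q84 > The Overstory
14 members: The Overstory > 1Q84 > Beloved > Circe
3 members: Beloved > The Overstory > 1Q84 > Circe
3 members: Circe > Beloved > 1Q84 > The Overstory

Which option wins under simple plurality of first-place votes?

First-place votes: Circe 5, Beloved 10, 1Q84 0, The Overstory 14.
The Overstory has the most first-place votes.

The Overstory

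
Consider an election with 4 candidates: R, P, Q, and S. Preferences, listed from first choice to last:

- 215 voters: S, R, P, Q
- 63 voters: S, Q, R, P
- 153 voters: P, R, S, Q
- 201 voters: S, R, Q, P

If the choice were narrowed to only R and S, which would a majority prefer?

Voters preferring R to S: 153; preferring S to R: 479.
S wins the head-to-head.

S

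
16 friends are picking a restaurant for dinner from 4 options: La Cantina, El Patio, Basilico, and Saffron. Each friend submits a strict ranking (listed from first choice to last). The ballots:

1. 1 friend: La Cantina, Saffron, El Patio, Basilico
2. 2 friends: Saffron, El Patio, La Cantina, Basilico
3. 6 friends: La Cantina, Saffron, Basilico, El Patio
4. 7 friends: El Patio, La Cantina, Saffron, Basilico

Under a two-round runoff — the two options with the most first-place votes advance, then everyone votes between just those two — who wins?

El Patio

Round 1 first-place votes: La Cantina 7, El Patio 7, Basilico 0, Saffron 2.
El Patio and La Cantina advance.
Runoff: El Patio is preferred to La Cantina by 9 voters; La Cantina by 7.
El Patio wins the runoff.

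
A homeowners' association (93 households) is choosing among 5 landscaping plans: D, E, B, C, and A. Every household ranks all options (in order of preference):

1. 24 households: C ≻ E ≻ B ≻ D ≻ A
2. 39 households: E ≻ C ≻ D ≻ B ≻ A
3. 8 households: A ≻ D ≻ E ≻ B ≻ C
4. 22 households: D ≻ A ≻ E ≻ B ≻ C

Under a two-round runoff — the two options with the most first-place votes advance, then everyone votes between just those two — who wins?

Round 1 first-place votes: D 22, E 39, B 0, C 24, A 8.
E and C advance.
Runoff: E is preferred to C by 69 voters; C by 24.
E wins the runoff.

E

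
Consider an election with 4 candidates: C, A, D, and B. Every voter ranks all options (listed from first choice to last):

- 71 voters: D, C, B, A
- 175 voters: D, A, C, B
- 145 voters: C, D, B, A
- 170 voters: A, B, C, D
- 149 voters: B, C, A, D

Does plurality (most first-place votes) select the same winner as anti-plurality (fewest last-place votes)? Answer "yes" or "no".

no

Plurality — first-place votes: C 145, A 170, D 246, B 149. Winner: D.
Anti-plurality — last-place votes: C 0, A 216, D 319, B 175. Winner: C.
The two methods disagree.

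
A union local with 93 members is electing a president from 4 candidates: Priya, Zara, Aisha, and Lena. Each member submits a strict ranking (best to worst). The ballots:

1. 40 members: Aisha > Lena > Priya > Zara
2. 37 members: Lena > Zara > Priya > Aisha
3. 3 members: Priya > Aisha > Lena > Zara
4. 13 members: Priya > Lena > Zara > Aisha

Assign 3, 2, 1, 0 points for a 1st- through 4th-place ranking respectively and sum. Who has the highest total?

Priya: 40·1 + 37·1 + 3·3 + 13·3 = 125
Zara: 40·0 + 37·2 + 3·0 + 13·1 = 87
Aisha: 40·3 + 37·0 + 3·2 + 13·0 = 126
Lena: 40·2 + 37·3 + 3·1 + 13·2 = 220
Lena has the highest Borda score (220).

Lena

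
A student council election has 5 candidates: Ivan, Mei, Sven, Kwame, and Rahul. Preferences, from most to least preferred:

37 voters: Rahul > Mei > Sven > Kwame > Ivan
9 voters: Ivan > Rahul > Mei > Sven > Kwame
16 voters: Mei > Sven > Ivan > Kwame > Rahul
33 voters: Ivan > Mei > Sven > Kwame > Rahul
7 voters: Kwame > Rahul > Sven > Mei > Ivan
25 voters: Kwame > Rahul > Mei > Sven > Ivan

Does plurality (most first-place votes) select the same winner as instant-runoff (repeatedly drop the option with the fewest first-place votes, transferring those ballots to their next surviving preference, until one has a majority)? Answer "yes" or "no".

no

Plurality — first-place votes: Ivan 42, Mei 16, Sven 0, Kwame 32, Rahul 37. Winner: Ivan.
Instant-runoff — R1 Ivan 42, Mei 16, Sven 0, Kwame 32, Rahul 37 (Sven out); R2 Ivan 42, Mei 16, Kwame 32, Rahul 37 (Mei out); R3 Ivan 58, Kwame 32, Rahul 37 (Kwame out); R4 Ivan 58, Rahul 69 (Rahul winner). Winner: Rahul.
The two methods disagree.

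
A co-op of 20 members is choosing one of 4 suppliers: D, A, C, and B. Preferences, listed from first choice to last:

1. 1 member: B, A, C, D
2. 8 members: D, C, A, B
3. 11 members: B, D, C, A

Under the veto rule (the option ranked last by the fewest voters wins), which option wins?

C

Last-place votes: D 1, A 11, C 0, B 8.
C is ranked last by the fewest voters, so C wins.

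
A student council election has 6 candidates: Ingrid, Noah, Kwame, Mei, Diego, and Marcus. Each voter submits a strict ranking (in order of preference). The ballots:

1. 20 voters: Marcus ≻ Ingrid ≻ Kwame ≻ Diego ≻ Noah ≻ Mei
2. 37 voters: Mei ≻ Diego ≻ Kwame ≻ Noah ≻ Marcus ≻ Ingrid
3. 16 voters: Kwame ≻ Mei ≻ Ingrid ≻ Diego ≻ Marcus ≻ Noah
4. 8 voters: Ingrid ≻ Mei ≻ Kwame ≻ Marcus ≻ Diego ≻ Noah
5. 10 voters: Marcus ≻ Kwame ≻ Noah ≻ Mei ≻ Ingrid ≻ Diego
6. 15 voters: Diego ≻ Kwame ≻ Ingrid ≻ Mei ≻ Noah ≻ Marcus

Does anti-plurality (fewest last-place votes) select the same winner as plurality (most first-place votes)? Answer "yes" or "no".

no

Anti-plurality — last-place votes: Ingrid 37, Noah 24, Kwame 0, Mei 20, Diego 10, Marcus 15. Winner: Kwame.
Plurality — first-place votes: Ingrid 8, Noah 0, Kwame 16, Mei 37, Diego 15, Marcus 30. Winner: Mei.
The two methods disagree.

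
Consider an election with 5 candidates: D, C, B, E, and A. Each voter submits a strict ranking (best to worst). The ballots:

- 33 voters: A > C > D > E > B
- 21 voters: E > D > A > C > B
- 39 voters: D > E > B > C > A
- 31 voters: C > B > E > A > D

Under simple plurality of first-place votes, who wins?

First-place votes: D 39, C 31, B 0, E 21, A 33.
D has the most first-place votes.

D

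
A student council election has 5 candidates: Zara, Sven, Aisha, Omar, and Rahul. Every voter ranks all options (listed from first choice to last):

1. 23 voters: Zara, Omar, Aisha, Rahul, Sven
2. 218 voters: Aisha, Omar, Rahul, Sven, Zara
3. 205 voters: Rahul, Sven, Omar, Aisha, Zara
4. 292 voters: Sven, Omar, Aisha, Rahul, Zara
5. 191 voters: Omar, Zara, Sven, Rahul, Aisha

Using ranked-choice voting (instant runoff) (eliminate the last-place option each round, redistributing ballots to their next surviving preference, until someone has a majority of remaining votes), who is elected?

Sven

Round 1: Zara 23, Sven 292, Aisha 218, Omar 191, Rahul 205. Eliminate Zara.
Round 2: Sven 292, Aisha 218, Omar 214, Rahul 205. Eliminate Rahul.
Round 3: Sven 497, Aisha 218, Omar 214. Sven has a majority.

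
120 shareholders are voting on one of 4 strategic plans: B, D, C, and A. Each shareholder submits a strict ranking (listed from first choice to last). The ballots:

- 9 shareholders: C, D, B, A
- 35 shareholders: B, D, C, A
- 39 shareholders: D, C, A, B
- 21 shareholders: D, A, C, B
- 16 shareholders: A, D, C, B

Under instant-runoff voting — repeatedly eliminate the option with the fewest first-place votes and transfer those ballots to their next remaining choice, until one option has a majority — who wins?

D

Round 1: B 35, D 60, C 9, A 16. Eliminate C.
Round 2: B 35, D 69, A 16. D has a majority.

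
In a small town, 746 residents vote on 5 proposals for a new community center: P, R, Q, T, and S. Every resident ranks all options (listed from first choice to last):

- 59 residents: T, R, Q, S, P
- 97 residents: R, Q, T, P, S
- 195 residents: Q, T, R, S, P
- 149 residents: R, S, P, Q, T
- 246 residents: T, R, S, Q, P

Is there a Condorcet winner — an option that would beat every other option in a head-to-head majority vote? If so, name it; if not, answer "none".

Checking pairwise contests:
R beats P 746–0.
T beats R 500–246.
R beats Q 551–195.
Q beats T 441–305.
R beats S 746–0.
Every option loses at least one head-to-head, so there is no Condorcet winner.

none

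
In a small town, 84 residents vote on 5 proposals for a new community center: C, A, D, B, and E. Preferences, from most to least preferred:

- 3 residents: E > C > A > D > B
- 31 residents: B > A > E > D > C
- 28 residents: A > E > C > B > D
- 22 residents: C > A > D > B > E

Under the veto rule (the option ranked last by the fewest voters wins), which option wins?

A

Last-place votes: C 31, A 0, D 28, B 3, E 22.
A is ranked last by the fewest voters, so A wins.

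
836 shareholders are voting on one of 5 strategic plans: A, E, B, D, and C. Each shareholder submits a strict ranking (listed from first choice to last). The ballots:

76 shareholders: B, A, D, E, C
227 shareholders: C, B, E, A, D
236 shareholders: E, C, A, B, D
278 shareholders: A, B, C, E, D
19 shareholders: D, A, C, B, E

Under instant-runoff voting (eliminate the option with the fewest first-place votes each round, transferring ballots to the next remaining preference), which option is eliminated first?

D

Round 1: A 278, E 236, B 76, D 19, C 227. Eliminate D.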